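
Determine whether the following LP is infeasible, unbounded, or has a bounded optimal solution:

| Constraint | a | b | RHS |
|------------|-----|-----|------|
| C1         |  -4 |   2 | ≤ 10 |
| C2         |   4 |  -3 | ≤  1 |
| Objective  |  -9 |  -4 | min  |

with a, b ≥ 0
Feasible point: (0, 0) satisfies every constraint, so the LP is feasible.
Direction d = (1, 2): for each constraint row a, a·d ≤ 0 —
  (-4)(1) + (2)(2) = 0 ≤ 0
  (4)(1) + (-3)(2) = -2 ≤ 0
and d ≥ 0, so (0, 0) + t·d stays feasible for every t ≥ 0. Along this ray z = -9a - 4b changes by -17 per unit t, so z → −∞.

The LP is unbounded; z can be made arbitrarily small.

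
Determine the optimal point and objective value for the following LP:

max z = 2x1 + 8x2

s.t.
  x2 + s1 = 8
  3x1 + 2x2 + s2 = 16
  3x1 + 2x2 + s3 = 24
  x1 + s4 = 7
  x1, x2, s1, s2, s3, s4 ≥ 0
Each vertex is the intersection of two constraint boundaries that also satisfies all remaining constraints:
  x1 = 0 and x2 = 0 → (0, 0)
  3x1 + 2x2 = 16 and x2 = 0 → (5.333, 0)
  x2 = 8 and 3x1 + 2x2 = 16 → (0, 8)

Evaluating z = 2x1 + 8x2 at each vertex:
  (0, 0): z = 0
  (5.333, 0): z = 10.67
  (0, 8): z = 64

The maximum is at (0, 8) with z = 64.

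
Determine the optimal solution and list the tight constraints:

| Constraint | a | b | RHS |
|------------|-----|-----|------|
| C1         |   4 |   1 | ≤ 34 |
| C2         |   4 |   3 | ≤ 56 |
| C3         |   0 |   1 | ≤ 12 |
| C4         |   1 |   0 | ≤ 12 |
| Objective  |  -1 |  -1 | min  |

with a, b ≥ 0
Optimal: a = 5, b = 12
Slack at optimum:
  C1: slack = 2
  C2: slack = 0 (binding)
  C3: slack = 0 (binding)
  C4: slack = 7
  a ≥ 0: a = 5
  b ≥ 0: b = 12
Binding constraints: C2, C3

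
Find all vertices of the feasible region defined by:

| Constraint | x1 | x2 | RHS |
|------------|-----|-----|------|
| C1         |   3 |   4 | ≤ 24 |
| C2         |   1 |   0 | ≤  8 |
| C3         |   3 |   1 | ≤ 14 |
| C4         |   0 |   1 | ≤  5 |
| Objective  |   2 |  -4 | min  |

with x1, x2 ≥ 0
Each vertex is the intersection of two constraint boundaries that also satisfies all remaining constraints:
  x1 = 0 and x2 = 0 → (0, 0)
  3x1 + x2 = 14 and x2 = 0 → (4.667, 0)
  3x1 + 4x2 = 24 and 3x1 + x2 = 14 → (3.556, 3.333)
  3x1 + 4x2 = 24 and x2 = 5 → (1.333, 5)
  x2 = 5 and x1 = 0 → (0, 5)

Vertices: (0, 0), (4.667, 0), (3.556, 3.333), (1.333, 5), (0, 5)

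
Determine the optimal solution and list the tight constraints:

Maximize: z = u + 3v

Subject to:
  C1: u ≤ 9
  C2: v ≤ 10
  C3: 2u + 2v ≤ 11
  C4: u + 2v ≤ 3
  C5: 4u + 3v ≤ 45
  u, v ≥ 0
Optimal: u = 0, v = 1.5
Binding: C4, u ≥ 0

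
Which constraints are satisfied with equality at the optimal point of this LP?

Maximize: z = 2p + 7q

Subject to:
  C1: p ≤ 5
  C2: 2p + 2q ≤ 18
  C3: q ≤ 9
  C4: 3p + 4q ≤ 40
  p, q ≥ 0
Optimal: p = 0, q = 9
Binding: C2, C3, p ≥ 0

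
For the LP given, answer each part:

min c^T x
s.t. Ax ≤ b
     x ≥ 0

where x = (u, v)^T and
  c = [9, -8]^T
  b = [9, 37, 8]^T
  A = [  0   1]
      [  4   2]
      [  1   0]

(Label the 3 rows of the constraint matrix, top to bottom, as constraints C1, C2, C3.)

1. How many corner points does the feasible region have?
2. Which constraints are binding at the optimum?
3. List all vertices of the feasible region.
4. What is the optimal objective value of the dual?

1. 5
2. C1, u ≥ 0
3. (0, 0), (8, 0), (8, 2.5), (4.75, 9), (0, 9)
4. -72 (by strong duality, equal to the primal optimum)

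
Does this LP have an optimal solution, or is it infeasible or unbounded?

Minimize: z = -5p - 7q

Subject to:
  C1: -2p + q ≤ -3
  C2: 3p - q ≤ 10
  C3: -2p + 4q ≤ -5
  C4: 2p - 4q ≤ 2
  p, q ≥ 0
C4 requires 2p - 4q ≤ 2, while C3 (-2p + 4q ≤ -5) is equivalent to 2p - 4q ≥ 5. Together they would need 5 ≤ 2p - 4q ≤ 2, which is impossible since 5 > 2. No point satisfies all constraints.

The feasible region is empty; the LP is infeasible.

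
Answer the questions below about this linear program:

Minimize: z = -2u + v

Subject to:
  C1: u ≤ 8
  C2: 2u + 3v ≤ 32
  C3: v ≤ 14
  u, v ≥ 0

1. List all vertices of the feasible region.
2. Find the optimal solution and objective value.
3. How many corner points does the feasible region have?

1. (0, 0), (8, 0), (8, 5.333), (0, 10.67)
2. u = 8, v = 0, z = -16
3. 4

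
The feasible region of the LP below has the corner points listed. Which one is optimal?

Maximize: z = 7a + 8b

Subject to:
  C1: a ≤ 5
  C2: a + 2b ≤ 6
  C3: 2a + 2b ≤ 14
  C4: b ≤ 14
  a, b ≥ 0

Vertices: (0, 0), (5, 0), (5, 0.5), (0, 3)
Evaluating z = 7a + 8b at each vertex:
  (0, 0): z = 0
  (5, 0): z = 35
  (5, 0.5): z = 39
  (0, 3): z = 24

The largest value is z = 39, attained at (5, 0.5).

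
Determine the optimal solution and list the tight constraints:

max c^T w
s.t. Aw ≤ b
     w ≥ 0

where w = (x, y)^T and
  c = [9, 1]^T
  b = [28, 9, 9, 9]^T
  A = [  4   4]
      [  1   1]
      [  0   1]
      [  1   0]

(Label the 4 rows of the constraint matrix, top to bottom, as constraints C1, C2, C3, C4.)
Optimal: x = 7, y = 0
Binding: C1, y ≥ 0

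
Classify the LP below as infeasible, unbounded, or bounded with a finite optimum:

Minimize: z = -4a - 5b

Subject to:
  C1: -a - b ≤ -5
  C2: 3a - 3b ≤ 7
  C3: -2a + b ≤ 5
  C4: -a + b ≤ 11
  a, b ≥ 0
Feasible point: (0, 5) satisfies every constraint, so the LP is feasible.
Direction d = (1, 1): for each constraint row a, a·d ≤ 0 —
  (-1)(1) + (-1)(1) = -2 ≤ 0
  (3)(1) + (-3)(1) = 0 ≤ 0
  (-2)(1) + (1)(1) = -1 ≤ 0
  (-1)(1) + (1)(1) = 0 ≤ 0
and d ≥ 0, so (0, 5) + t·d stays feasible for every t ≥ 0. Along this ray z = -4a - 5b changes by -9 per unit t, so z → −∞.

Unbounded: there is a feasible ray along which z → −∞.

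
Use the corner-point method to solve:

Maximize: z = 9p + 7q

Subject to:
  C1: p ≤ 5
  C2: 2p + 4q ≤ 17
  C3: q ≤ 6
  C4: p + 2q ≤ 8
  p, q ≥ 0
p = 5, q = 1.5, z = 55.5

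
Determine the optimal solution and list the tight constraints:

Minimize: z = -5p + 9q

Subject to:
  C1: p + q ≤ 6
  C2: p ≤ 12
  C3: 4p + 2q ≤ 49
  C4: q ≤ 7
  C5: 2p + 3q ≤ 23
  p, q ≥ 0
Optimal: p = 6, q = 0
Slack at optimum:
  C1: slack = 0 (binding)
  C2: slack = 6
  C3: slack = 25
  C4: slack = 7
  C5: slack = 11
  p ≥ 0: p = 6
  q ≥ 0: q = 0 (binding)
Binding constraints: C1, q ≥ 0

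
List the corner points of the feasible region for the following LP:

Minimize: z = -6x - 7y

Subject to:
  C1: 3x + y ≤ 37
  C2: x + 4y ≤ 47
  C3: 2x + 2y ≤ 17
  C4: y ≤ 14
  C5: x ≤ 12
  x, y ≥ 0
Each vertex is the intersection of two constraint boundaries that also satisfies all remaining constraints:
  x = 0 and y = 0 → (0, 0)
  2x + 2y = 17 and y = 0 → (8.5, 0)
  2x + 2y = 17 and x = 0 → (0, 8.5)

Vertices: (0, 0), (8.5, 0), (0, 8.5)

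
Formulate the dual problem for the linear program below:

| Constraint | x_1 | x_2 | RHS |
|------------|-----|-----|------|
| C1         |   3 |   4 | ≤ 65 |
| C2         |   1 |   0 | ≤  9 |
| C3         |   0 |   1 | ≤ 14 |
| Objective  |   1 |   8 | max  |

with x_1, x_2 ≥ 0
Minimize: z = 65y1 + 9y2 + 14y3

Subject to:
  C1: -3y1 - y2 ≤ -1
  C2: -4y1 - y3 ≤ -8
  y1, y2, y3 ≥ 0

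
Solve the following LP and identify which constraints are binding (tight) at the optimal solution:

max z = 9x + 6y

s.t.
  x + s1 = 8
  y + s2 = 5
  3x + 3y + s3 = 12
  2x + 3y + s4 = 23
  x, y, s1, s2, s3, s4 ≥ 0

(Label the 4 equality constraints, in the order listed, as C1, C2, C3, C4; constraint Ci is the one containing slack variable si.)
Optimal: x = 4, y = 0
Binding: C3, y ≥ 0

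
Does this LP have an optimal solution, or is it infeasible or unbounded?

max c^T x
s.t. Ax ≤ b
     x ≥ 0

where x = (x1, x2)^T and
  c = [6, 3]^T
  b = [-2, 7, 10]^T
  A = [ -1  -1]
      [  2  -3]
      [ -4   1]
Feasible point: (0, 2) satisfies every constraint, so the LP is feasible.
Direction d = (1, 1): for each constraint row a, a·d ≤ 0 —
  (-1)(1) + (-1)(1) = -2 ≤ 0
  (2)(1) + (-3)(1) = -1 ≤ 0
  (-4)(1) + (1)(1) = -3 ≤ 0
and d ≥ 0, so (0, 2) + t·d stays feasible for every t ≥ 0. Along this ray z = 6x1 + 3x2 changes by 9 per unit t, so z → +∞.

Unbounded: there is a feasible ray along which z → +∞.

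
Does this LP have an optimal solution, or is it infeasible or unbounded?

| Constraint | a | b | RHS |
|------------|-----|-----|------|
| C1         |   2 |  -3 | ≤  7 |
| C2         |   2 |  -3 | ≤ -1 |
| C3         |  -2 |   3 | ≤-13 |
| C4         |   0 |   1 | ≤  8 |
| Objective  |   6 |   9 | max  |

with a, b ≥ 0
C1 requires 2a - 3b ≤ 7, while C3 (-2a + 3b ≤ -13) is equivalent to 2a - 3b ≥ 13. Together they would need 13 ≤ 2a - 3b ≤ 7, which is impossible since 13 > 7. No point satisfies all constraints.

The feasible region is empty; the LP is infeasible.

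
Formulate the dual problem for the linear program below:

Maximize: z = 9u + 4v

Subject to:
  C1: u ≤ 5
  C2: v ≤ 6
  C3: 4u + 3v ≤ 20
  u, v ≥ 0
Minimize: z = 5y1 + 6y2 + 20y3

Subject to:
  C1: -y1 - 4y3 ≤ -9
  C2: -y2 - 3y3 ≤ -4
  y1, y2, y3 ≥ 0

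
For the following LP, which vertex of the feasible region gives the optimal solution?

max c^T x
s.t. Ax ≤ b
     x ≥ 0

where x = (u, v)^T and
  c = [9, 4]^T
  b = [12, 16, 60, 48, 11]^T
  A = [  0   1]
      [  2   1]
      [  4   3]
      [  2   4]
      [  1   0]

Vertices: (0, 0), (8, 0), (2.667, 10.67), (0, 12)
(8, 0) with z = 72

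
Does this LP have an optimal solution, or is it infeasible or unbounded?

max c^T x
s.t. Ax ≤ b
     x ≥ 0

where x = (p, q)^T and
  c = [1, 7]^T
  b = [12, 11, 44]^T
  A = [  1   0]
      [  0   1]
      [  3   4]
The point (0, 11) satisfies every constraint, so the LP is feasible; the constraints give p ≤ 12 and q ≤ 11, which with p, q ≥ 0 keep the feasible region inside a bounded box. A feasible, bounded LP attains a finite optimum at a vertex.

Bounded optimum: z* = 77 at (0, 11).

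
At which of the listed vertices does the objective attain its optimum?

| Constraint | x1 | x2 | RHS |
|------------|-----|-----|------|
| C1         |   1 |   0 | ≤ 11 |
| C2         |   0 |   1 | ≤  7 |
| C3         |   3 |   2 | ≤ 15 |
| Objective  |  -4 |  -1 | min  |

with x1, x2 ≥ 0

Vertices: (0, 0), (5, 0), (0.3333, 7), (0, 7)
(5, 0) with z = -20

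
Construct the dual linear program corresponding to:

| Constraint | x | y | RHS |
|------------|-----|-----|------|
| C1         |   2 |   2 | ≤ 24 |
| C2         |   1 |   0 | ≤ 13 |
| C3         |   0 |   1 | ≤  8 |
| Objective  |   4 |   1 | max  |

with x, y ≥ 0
Minimize: z = 24y1 + 13y2 + 8y3

Subject to:
  C1: -2y1 - y2 ≤ -4
  C2: -2y1 - y3 ≤ -1
  y1, y2, y3 ≥ 0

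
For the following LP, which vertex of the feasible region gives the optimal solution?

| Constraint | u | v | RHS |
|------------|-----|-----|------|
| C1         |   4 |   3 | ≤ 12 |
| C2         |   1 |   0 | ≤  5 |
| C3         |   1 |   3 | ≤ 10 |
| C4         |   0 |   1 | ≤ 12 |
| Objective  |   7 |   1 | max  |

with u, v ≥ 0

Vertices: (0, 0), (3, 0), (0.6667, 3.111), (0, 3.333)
Evaluating z = 7u + v at each vertex:
  (0, 0): z = 0
  (3, 0): z = 21
  (0.6667, 3.111): z = 7.778
  (0, 3.333): z = 3.333

The largest value is z = 21, attained at (3, 0).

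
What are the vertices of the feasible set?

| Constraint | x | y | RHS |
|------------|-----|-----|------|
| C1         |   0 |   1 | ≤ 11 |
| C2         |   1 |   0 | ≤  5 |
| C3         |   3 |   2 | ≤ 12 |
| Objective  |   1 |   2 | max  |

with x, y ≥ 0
Each vertex is the intersection of two constraint boundaries that also satisfies all remaining constraints:
  x = 0 and y = 0 → (0, 0)
  3x + 2y = 12 and y = 0 → (4, 0)
  3x + 2y = 12 and x = 0 → (0, 6)

Vertices: (0, 0), (4, 0), (0, 6)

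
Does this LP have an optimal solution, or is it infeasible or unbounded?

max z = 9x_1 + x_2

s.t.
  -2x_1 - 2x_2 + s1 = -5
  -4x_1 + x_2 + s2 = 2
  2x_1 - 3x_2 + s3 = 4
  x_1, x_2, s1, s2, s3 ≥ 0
Feasible point: (1, 2) satisfies every constraint, so the LP is feasible.
Direction d = (1, 1): for each constraint row a, a·d ≤ 0 —
  (-2)(1) + (-2)(1) = -4 ≤ 0
  (-4)(1) + (1)(1) = -3 ≤ 0
  (2)(1) + (-3)(1) = -1 ≤ 0
and d ≥ 0, so (1, 2) + t·d stays feasible for every t ≥ 0. Along this ray z = 9x_1 + x_2 changes by 10 per unit t, so z → +∞.

Unbounded: there is a feasible ray along which z → +∞.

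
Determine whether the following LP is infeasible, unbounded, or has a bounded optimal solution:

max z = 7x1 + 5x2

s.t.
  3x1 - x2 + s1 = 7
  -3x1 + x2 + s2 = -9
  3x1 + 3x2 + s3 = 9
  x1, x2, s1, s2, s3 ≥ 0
The row 3x1 - x2 + s1 = 7 with s1 ≥ 0 requires 3x1 - x2 ≤ 7, while the row -3x1 + x2 + s2 = -9 with s2 ≥ 0 is equivalent to 3x1 - x2 ≥ 9. Together they would need 9 ≤ 3x1 - x2 ≤ 7, which is impossible since 9 > 7. No point satisfies all constraints.

Infeasible — the constraint set is empty.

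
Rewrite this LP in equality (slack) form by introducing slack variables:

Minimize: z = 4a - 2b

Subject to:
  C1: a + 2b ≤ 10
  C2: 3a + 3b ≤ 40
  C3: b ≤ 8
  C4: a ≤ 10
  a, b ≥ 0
min z = 4a - 2b

s.t.
  a + 2b + s1 = 10
  3a + 3b + s2 = 40
  b + s3 = 8
  a + s4 = 10
  a, b, s1, s2, s3, s4 ≥ 0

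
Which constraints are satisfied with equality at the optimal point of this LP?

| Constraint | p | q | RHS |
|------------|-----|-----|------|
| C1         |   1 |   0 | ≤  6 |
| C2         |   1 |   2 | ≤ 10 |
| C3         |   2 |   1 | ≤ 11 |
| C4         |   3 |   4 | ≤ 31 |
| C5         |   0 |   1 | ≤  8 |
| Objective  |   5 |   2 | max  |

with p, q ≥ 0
Optimal: p = 5.5, q = 0
Binding: C3, q ≥ 0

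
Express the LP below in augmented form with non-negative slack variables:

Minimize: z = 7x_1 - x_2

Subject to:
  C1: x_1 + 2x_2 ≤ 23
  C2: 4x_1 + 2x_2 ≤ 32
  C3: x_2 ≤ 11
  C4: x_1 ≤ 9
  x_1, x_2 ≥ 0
min z = 7x_1 - x_2

s.t.
  x_1 + 2x_2 + s1 = 23
  4x_1 + 2x_2 + s2 = 32
  x_2 + s3 = 11
  x_1 + s4 = 9
  x_1, x_2, s1, s2, s3, s4 ≥ 0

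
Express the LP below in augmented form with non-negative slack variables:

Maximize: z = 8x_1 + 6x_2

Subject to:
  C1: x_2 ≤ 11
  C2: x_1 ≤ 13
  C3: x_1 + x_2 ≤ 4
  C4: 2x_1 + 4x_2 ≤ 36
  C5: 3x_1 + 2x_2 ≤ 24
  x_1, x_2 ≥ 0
max z = 8x_1 + 6x_2

s.t.
  x_2 + s1 = 11
  x_1 + s2 = 13
  x_1 + x_2 + s3 = 4
  2x_1 + 4x_2 + s4 = 36
  3x_1 + 2x_2 + s5 = 24
  x_1, x_2, s1, s2, s3, s4, s5 ≥ 0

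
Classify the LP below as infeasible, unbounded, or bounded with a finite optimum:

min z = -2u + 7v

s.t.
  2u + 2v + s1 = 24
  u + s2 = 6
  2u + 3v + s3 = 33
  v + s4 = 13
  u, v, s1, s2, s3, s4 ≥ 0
The point (6, 0) satisfies every constraint, so the LP is feasible; the constraints give u ≤ 6 and v ≤ 13, which with u, v ≥ 0 keep the feasible region inside a bounded box. A feasible, bounded LP attains a finite optimum at a vertex.

Evaluating z = -2u + 7v at each vertex:
  (0, 0): z = 0
  (6, 0): z = -12
  (6, 6): z = 30
  (3, 9): z = 57
  (0, 11): z = 77

Bounded optimum: z* = -12 at (6, 0).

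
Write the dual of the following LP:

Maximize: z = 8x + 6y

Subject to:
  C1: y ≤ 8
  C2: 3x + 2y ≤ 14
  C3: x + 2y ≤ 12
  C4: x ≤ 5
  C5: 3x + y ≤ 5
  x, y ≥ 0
Minimize: z = 8y1 + 14y2 + 12y3 + 5y4 + 5y5

Subject to:
  C1: -3y2 - y3 - y4 - 3y5 ≤ -8
  C2: -y1 - 2y2 - 2y3 - y5 ≤ -6
  y1, y2, y3, y4, y5 ≥ 0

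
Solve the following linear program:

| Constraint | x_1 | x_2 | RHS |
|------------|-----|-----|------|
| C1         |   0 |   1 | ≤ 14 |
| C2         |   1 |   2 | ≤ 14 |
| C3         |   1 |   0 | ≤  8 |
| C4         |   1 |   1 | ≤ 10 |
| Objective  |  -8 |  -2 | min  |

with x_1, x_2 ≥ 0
x_1 = 8, x_2 = 2, z = -68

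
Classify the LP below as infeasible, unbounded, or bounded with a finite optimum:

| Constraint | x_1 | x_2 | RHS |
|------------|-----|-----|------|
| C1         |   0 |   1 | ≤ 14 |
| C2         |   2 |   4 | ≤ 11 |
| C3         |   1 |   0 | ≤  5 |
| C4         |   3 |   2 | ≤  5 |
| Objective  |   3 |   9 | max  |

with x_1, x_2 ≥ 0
The point (0, 2.5) satisfies every constraint, so the LP is feasible; the constraints give x_1 ≤ 5 and x_2 ≤ 14, which with x_1, x_2 ≥ 0 keep the feasible region inside a bounded box. A feasible, bounded LP attains a finite optimum at a vertex.

Evaluating z = 3x_1 + 9x_2 at each vertex:
  (0, 0): z = 0
  (1.667, 0): z = 5
  (0, 2.5): z = 22.5

Bounded optimum: z* = 22.5 at (0, 2.5).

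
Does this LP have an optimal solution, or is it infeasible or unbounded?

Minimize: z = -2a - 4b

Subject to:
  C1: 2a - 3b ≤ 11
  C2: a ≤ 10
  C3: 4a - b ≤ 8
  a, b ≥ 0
Feasible point: (0, 0) satisfies every constraint, so the LP is feasible.
Direction d = (0, 1): for each constraint row a, a·d ≤ 0 —
  (2)(0) + (-3)(1) = -3 ≤ 0
  (1)(0) + (0)(1) = 0 ≤ 0
  (4)(0) + (-1)(1) = -1 ≤ 0
and d ≥ 0, so (0, 0) + t·d stays feasible for every t ≥ 0. Along this ray z = -2a - 4b changes by -4 per unit t, so z → −∞.

Unbounded: there is a feasible ray along which z → −∞.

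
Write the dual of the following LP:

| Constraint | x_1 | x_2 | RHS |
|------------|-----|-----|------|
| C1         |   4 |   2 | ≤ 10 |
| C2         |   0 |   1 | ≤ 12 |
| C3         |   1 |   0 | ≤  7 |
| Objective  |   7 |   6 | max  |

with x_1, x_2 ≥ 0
Minimize: z = 10y1 + 12y2 + 7y3

Subject to:
  C1: -4y1 - y3 ≤ -7
  C2: -2y1 - y2 ≤ -6
  y1, y2, y3 ≥ 0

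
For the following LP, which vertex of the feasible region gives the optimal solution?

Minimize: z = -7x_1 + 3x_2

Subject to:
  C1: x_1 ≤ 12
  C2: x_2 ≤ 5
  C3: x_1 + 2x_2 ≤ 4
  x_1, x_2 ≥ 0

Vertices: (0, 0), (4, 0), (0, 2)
(4, 0) with z = -28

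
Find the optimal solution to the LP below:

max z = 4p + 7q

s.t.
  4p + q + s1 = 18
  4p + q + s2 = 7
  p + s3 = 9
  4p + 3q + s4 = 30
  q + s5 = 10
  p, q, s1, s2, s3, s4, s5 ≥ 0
Each vertex is the intersection of two constraint boundaries that also satisfies all remaining constraints:
  p = 0 and q = 0 → (0, 0)
  4p + q = 7 and q = 0 → (1.75, 0)
  4p + q = 7 and p = 0 → (0, 7)

Evaluating z = 4p + 7q at each vertex:
  (0, 0): z = 0
  (1.75, 0): z = 7
  (0, 7): z = 49

The maximum is at (0, 7) with z = 49.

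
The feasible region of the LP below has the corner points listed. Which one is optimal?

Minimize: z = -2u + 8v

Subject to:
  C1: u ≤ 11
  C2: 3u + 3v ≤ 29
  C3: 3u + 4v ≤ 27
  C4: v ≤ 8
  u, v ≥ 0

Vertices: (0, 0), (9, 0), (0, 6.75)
Evaluating z = -2u + 8v at each vertex:
  (0, 0): z = 0
  (9, 0): z = -18
  (0, 6.75): z = 54

The smallest value is z = -18, attained at (9, 0).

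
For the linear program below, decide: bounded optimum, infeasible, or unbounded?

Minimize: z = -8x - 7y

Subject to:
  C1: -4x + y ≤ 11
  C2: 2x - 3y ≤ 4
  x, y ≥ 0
Feasible point: (0, 0) satisfies every constraint, so the LP is feasible.
Direction d = (1, 1): for each constraint row a, a·d ≤ 0 —
  (-4)(1) + (1)(1) = -3 ≤ 0
  (2)(1) + (-3)(1) = -1 ≤ 0
and d ≥ 0, so (0, 0) + t·d stays feasible for every t ≥ 0. Along this ray z = -8x - 7y changes by -15 per unit t, so z → −∞.

Unbounded: there is a feasible ray along which z → −∞.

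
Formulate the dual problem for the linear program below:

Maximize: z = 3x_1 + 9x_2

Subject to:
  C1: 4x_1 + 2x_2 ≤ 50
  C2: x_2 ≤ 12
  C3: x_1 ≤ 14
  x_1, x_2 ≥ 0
Minimize: z = 50y1 + 12y2 + 14y3

Subject to:
  C1: -4y1 - y3 ≤ -3
  C2: -2y1 - y2 ≤ -9
  y1, y2, y3 ≥ 0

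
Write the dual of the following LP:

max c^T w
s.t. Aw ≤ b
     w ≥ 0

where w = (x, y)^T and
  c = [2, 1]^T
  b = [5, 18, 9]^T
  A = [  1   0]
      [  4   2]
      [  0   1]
Minimize: z = 5y1 + 18y2 + 9y3

Subject to:
  C1: -y1 - 4y2 ≤ -2
  C2: -2y2 - y3 ≤ -1
  y1, y2, y3 ≥ 0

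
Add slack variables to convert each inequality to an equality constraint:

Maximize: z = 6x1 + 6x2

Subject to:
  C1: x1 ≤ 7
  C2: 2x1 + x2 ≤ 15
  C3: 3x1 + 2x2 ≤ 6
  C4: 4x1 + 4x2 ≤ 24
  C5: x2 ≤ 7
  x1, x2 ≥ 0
max z = 6x1 + 6x2

s.t.
  x1 + s1 = 7
  2x1 + x2 + s2 = 15
  3x1 + 2x2 + s3 = 6
  4x1 + 4x2 + s4 = 24
  x2 + s5 = 7
  x1, x2, s1, s2, s3, s4, s5 ≥ 0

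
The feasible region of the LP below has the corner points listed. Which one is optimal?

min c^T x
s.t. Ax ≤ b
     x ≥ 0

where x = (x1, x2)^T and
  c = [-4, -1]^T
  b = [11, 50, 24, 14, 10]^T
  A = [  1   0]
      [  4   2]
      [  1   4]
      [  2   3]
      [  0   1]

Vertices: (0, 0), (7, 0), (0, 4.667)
(7, 0) with z = -28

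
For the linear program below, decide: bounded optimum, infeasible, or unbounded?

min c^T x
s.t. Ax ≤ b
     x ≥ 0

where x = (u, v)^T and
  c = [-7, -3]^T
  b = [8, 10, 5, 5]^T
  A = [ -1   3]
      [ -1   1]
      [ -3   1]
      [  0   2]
Feasible point: (0, 0) satisfies every constraint, so the LP is feasible.
Direction d = (1, 0): for each constraint row a, a·d ≤ 0 —
  (-1)(1) + (3)(0) = -1 ≤ 0
  (-1)(1) + (1)(0) = -1 ≤ 0
  (-3)(1) + (1)(0) = -3 ≤ 0
  (0)(1) + (2)(0) = 0 ≤ 0
and d ≥ 0, so (0, 0) + t·d stays feasible for every t ≥ 0. Along this ray z = -7u - 3v changes by -7 per unit t, so z → −∞.

Unbounded — the objective can decrease without bound over the feasible region.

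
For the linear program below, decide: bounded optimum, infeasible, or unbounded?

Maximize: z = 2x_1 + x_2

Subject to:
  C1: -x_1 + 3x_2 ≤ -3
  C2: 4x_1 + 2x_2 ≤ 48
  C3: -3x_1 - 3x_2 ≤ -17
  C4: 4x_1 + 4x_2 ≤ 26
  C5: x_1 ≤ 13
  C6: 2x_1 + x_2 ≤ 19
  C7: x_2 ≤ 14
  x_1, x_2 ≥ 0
The point (6.5, 0) satisfies every constraint, so the LP is feasible; the constraints give x_1 ≤ 13 and x_2 ≤ 14, which with x_1, x_2 ≥ 0 keep the feasible region inside a bounded box. A feasible, bounded LP attains a finite optimum at a vertex.

Evaluating z = 2x_1 + x_2 at each vertex:
  (5.667, 0): z = 11.33
  (6.5, 0): z = 13
  (5.625, 0.875): z = 12.12
  (5, 0.6667): z = 10.67

The LP has an optimal solution: (6.5, 0) with z = 13.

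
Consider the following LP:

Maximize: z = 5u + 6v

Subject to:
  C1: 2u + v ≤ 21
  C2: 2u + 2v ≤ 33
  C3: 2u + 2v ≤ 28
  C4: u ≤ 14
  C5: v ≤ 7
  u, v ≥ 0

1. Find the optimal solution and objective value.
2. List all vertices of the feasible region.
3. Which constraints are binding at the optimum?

1. u = 7, v = 7, z = 77
2. (0, 0), (10.5, 0), (7, 7), (0, 7)
3. C1, C3, C5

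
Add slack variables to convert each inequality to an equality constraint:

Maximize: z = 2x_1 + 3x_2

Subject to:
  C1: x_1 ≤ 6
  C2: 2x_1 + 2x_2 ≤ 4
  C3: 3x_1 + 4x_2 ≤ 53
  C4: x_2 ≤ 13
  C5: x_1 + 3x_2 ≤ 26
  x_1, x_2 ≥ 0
max z = 2x_1 + 3x_2

s.t.
  x_1 + s1 = 6
  2x_1 + 2x_2 + s2 = 4
  3x_1 + 4x_2 + s3 = 53
  x_2 + s4 = 13
  x_1 + 3x_2 + s5 = 26
  x_1, x_2, s1, s2, s3, s4, s5 ≥ 0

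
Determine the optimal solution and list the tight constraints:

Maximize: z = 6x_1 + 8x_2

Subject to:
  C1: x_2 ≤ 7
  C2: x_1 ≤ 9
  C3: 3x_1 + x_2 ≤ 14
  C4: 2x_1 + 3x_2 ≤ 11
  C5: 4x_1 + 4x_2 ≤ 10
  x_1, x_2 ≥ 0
Optimal: x_1 = 0, x_2 = 2.5
Slack at optimum:
  C1: slack = 4.5
  C2: slack = 9
  C3: slack = 11.5
  C4: slack = 3.5
  C5: slack = 0 (binding)
  x_1 ≥ 0: x_1 = 0 (binding)
  x_2 ≥ 0: x_2 = 2.5
Binding constraints: C5, x_1 ≥ 0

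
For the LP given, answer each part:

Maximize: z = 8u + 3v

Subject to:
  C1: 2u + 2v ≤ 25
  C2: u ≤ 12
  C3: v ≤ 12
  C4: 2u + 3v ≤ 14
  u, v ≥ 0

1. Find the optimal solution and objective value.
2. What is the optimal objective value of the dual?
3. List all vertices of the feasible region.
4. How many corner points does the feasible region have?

1. u = 7, v = 0, z = 56
2. 56 (by strong duality, equal to the primal optimum)
3. (0, 0), (7, 0), (0, 4.667)
4. 3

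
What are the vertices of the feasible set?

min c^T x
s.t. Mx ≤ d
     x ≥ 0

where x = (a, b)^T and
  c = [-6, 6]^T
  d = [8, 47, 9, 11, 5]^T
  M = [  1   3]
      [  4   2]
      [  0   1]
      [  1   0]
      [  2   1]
Each vertex is the intersection of two constraint boundaries that also satisfies all remaining constraints:
  a = 0 and b = 0 → (0, 0)
  2a + b = 5 and b = 0 → (2.5, 0)
  a + 3b = 8 and 2a + b = 5 → (1.4, 2.2)
  a + 3b = 8 and a = 0 → (0, 2.667)

Vertices: (0, 0), (2.5, 0), (1.4, 2.2), (0, 2.667)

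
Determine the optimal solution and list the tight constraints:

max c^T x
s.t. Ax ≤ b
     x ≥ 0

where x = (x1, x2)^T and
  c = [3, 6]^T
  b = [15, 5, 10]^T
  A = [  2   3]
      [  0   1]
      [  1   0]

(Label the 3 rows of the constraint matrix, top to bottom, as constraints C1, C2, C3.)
Optimal: x1 = 0, x2 = 5
Slack at optimum:
  C1: slack = 0 (binding)
  C2: slack = 0 (binding)
  C3: slack = 10
  x1 ≥ 0: x1 = 0 (binding)
  x2 ≥ 0: x2 = 5
Binding constraints: C1, C2, x1 ≥ 0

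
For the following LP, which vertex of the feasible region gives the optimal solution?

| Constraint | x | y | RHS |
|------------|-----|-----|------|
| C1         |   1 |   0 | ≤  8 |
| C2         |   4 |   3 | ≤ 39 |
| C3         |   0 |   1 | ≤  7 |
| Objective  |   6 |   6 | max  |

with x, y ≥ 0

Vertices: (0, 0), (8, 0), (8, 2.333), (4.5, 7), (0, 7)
Evaluating z = 6x + 6y at each vertex:
  (0, 0): z = 0
  (8, 0): z = 48
  (8, 2.333): z = 62
  (4.5, 7): z = 69
  (0, 7): z = 42

The largest value is z = 69, attained at (4.5, 7).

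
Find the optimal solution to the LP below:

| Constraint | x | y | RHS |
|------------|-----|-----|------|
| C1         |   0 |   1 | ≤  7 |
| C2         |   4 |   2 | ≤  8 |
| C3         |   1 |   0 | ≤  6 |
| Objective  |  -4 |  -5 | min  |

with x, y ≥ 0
Each vertex is the intersection of two constraint boundaries that also satisfies all remaining constraints:
  x = 0 and y = 0 → (0, 0)
  4x + 2y = 8 and y = 0 → (2, 0)
  4x + 2y = 8 and x = 0 → (0, 4)

Evaluating z = -4x - 5y at each vertex:
  (0, 0): z = 0
  (2, 0): z = -8
  (0, 4): z = -20

The minimum is at (0, 4) with z = -20.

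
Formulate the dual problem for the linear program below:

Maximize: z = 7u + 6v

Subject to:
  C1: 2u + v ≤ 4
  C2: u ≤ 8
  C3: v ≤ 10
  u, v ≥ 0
Minimize: z = 4y1 + 8y2 + 10y3

Subject to:
  C1: -2y1 - y2 ≤ -7
  C2: -y1 - y3 ≤ -6
  y1, y2, y3 ≥ 0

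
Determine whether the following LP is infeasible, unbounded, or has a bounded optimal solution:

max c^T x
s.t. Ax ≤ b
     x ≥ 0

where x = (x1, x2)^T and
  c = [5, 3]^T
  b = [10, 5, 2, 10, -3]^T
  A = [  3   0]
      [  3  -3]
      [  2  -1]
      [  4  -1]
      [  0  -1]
Feasible point: (0, 3) satisfies every constraint, so the LP is feasible.
Direction d = (0, 1): for each constraint row a, a·d ≤ 0 —
  (3)(0) + (0)(1) = 0 ≤ 0
  (3)(0) + (-3)(1) = -3 ≤ 0
  (2)(0) + (-1)(1) = -1 ≤ 0
  (4)(0) + (-1)(1) = -1 ≤ 0
  (0)(0) + (-1)(1) = -1 ≤ 0
and d ≥ 0, so (0, 3) + t·d stays feasible for every t ≥ 0. Along this ray z = 5x1 + 3x2 changes by 3 per unit t, so z → +∞.

Unbounded — the objective can increase without bound over the feasible region.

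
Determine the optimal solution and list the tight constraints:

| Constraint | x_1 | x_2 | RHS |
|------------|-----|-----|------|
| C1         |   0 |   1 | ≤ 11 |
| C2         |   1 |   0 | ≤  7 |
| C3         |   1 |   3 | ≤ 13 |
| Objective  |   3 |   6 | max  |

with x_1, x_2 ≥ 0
Optimal: x_1 = 7, x_2 = 2
Slack at optimum:
  C1: slack = 9
  C2: slack = 0 (binding)
  C3: slack = 0 (binding)
  x_1 ≥ 0: x_1 = 7
  x_2 ≥ 0: x_2 = 2
Binding constraints: C2, C3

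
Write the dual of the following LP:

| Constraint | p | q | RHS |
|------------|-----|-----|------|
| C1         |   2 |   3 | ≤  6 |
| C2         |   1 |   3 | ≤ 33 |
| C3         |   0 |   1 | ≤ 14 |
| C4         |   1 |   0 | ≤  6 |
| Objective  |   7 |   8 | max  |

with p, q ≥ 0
Minimize: z = 6y1 + 33y2 + 14y3 + 6y4

Subject to:
  C1: -2y1 - y2 - y4 ≤ -7
  C2: -3y1 - 3y2 - y3 ≤ -8
  y1, y2, y3, y4 ≥ 0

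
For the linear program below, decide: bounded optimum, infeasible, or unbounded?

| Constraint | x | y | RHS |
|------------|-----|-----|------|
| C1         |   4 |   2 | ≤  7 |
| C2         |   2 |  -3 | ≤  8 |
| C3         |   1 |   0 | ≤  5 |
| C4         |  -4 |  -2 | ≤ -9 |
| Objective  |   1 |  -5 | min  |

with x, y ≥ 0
C1 requires 4x + 2y ≤ 7, while C4 (-4x - 2y ≤ -9) is equivalent to 4x + 2y ≥ 9. Together they would need 9 ≤ 4x + 2y ≤ 7, which is impossible since 9 > 7. No point satisfies all constraints.

The feasible region is empty; the LP is infeasible.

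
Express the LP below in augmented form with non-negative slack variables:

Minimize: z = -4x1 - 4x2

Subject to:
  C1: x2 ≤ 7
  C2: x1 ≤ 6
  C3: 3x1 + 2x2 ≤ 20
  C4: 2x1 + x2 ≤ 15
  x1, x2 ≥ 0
min z = -4x1 - 4x2

s.t.
  x2 + s1 = 7
  x1 + s2 = 6
  3x1 + 2x2 + s3 = 20
  2x1 + x2 + s4 = 15
  x1, x2, s1, s2, s3, s4 ≥ 0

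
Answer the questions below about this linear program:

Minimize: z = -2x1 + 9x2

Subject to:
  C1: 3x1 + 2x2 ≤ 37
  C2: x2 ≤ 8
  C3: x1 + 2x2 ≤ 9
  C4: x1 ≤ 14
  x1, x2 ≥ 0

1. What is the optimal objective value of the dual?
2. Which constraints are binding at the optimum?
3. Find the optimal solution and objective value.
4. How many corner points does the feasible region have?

1. -18 (by strong duality, equal to the primal optimum)
2. C3, x2 ≥ 0
3. x1 = 9, x2 = 0, z = -18
4. 3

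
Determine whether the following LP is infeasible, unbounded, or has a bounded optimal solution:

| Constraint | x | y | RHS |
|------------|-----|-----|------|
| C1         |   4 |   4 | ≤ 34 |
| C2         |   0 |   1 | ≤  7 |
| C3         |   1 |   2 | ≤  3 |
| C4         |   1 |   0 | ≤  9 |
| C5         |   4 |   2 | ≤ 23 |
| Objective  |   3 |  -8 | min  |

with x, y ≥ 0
The point (0, 1.5) satisfies every constraint, so the LP is feasible; the constraints give x ≤ 9 and y ≤ 7, which with x, y ≥ 0 keep the feasible region inside a bounded box. A feasible, bounded LP attains a finite optimum at a vertex.

Evaluating z = 3x - 8y at each vertex:
  (0, 0): z = 0
  (3, 0): z = 9
  (0, 1.5): z = -12

The LP has an optimal solution: (0, 1.5) with z = -12.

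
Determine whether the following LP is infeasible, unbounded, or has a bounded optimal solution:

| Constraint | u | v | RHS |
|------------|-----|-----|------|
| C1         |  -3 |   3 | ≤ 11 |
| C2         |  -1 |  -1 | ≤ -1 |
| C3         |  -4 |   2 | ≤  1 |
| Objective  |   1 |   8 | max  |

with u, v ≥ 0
Feasible point: (1, 0) satisfies every constraint, so the LP is feasible.
Direction d = (1, 0): for each constraint row a, a·d ≤ 0 —
  (-3)(1) + (3)(0) = -3 ≤ 0
  (-1)(1) + (-1)(0) = -1 ≤ 0
  (-4)(1) + (2)(0) = -4 ≤ 0
and d ≥ 0, so (1, 0) + t·d stays feasible for every t ≥ 0. Along this ray z = u + 8v changes by 1 per unit t, so z → +∞.

Unbounded — the objective can increase without bound over the feasible region.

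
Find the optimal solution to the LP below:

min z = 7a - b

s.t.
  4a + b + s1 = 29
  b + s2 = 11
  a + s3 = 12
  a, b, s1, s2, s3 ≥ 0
a = 0, b = 11, z = -11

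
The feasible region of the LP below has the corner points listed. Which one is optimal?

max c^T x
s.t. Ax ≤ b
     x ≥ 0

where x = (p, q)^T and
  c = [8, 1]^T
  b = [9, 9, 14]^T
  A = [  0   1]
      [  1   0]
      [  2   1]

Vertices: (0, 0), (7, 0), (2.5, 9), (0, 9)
Evaluating z = 8p + q at each vertex:
  (0, 0): z = 0
  (7, 0): z = 56
  (2.5, 9): z = 29
  (0, 9): z = 9

The largest value is z = 56, attained at (7, 0).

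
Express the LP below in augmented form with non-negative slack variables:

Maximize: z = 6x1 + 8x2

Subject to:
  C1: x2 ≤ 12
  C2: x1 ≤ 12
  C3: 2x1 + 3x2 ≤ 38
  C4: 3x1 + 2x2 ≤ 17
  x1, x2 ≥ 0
max z = 6x1 + 8x2

s.t.
  x2 + s1 = 12
  x1 + s2 = 12
  2x1 + 3x2 + s3 = 38
  3x1 + 2x2 + s4 = 17
  x1, x2, s1, s2, s3, s4 ≥ 0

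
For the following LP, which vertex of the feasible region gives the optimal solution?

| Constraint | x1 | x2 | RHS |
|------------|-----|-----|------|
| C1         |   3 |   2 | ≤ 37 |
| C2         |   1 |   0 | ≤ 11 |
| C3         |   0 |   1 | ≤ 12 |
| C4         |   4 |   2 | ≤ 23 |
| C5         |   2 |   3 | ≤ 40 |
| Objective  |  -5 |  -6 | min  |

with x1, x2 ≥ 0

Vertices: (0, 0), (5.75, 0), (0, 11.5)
Evaluating z = -5x1 - 6x2 at each vertex:
  (0, 0): z = 0
  (5.75, 0): z = -28.75
  (0, 11.5): z = -69

The smallest value is z = -69, attained at (0, 11.5).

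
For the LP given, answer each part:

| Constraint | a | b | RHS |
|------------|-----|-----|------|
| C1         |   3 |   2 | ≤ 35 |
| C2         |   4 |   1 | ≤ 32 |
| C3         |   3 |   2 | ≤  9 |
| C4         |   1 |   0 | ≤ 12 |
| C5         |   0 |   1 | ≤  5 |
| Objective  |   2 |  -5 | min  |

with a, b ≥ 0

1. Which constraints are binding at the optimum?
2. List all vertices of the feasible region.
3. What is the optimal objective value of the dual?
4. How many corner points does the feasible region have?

1. C3, a ≥ 0
2. (0, 0), (3, 0), (0, 4.5)
3. -22.5 (by strong duality, equal to the primal optimum)
4. 3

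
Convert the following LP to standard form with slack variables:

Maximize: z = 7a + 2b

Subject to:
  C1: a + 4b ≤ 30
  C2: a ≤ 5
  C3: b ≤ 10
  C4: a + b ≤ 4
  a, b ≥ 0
max z = 7a + 2b

s.t.
  a + 4b + s1 = 30
  a + s2 = 5
  b + s3 = 10
  a + b + s4 = 4
  a, b, s1, s2, s3, s4 ≥ 0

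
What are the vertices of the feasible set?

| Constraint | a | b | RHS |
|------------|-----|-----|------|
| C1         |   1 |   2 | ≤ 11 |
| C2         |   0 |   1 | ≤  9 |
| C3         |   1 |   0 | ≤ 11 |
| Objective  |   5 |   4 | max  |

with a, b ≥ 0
Each vertex is the intersection of two constraint boundaries that also satisfies all remaining constraints:
  a = 0 and b = 0 → (0, 0)
  a + 2b = 11 and a = 11 → (11, 0)
  a + 2b = 11 and a = 0 → (0, 5.5)

Vertices: (0, 0), (11, 0), (0, 5.5)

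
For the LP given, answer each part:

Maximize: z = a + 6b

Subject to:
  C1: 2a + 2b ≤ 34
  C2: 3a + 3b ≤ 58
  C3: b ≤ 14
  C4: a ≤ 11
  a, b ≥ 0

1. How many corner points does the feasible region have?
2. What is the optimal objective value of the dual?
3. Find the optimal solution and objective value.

1. 5
2. 87 (by strong duality, equal to the primal optimum)
3. a = 3, b = 14, z = 87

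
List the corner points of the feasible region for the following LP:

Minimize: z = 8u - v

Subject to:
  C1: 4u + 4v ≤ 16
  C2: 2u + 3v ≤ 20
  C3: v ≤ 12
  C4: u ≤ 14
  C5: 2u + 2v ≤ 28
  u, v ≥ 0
Each vertex is the intersection of two constraint boundaries that also satisfies all remaining constraints:
  u = 0 and v = 0 → (0, 0)
  4u + 4v = 16 and v = 0 → (4, 0)
  4u + 4v = 16 and u = 0 → (0, 4)

Vertices: (0, 0), (4, 0), (0, 4)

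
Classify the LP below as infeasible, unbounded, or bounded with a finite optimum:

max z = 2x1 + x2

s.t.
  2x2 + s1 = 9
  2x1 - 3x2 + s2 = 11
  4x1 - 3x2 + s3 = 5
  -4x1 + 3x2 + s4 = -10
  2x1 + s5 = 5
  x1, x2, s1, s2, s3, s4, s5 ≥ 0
The row 4x1 - 3x2 + s3 = 5 with s3 ≥ 0 requires 4x1 - 3x2 ≤ 5, while the row -4x1 + 3x2 + s4 = -10 with s4 ≥ 0 is equivalent to 4x1 - 3x2 ≥ 10. Together they would need 10 ≤ 4x1 - 3x2 ≤ 5, which is impossible since 10 > 5. No point satisfies all constraints.

Infeasible: no point satisfies all constraints simultaneously.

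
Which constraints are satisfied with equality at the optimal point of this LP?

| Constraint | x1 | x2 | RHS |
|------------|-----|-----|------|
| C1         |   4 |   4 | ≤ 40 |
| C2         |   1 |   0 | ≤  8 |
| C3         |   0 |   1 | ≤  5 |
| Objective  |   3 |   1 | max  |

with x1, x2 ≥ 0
Optimal: x1 = 8, x2 = 2
Binding: C1, C2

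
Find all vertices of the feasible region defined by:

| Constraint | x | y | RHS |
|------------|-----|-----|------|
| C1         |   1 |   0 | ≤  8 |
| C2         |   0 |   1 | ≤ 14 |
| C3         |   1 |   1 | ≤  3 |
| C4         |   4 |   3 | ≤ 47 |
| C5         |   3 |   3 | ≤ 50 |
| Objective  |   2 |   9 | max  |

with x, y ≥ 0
Each vertex is the intersection of two constraint boundaries that also satisfies all remaining constraints:
  x = 0 and y = 0 → (0, 0)
  x + y = 3 and y = 0 → (3, 0)
  x + y = 3 and x = 0 → (0, 3)

Vertices: (0, 0), (3, 0), (0, 3)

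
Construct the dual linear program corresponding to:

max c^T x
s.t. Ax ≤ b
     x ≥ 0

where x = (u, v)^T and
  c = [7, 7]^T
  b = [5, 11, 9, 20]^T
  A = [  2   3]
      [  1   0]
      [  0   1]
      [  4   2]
Minimize: z = 5y1 + 11y2 + 9y3 + 20y4

Subject to:
  C1: -2y1 - y2 - 4y4 ≤ -7
  C2: -3y1 - y3 - 2y4 ≤ -7
  y1, y2, y3, y4 ≥ 0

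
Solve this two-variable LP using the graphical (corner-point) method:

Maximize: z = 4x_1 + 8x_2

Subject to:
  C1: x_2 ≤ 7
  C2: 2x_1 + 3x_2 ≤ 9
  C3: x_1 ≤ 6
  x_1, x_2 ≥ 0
Each vertex is the intersection of two constraint boundaries that also satisfies all remaining constraints:
  x_1 = 0 and x_2 = 0 → (0, 0)
  2x_1 + 3x_2 = 9 and x_2 = 0 → (4.5, 0)
  2x_1 + 3x_2 = 9 and x_1 = 0 → (0, 3)

Evaluating z = 4x_1 + 8x_2 at each vertex:
  (0, 0): z = 0
  (4.5, 0): z = 18
  (0, 3): z = 24

The maximum is at (0, 3) with z = 24.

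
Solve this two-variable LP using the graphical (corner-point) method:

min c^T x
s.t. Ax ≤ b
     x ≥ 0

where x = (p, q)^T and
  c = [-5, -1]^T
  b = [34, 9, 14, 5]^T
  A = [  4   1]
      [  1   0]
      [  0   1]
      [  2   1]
Each vertex is the intersection of two constraint boundaries that also satisfies all remaining constraints:
  p = 0 and q = 0 → (0, 0)
  2p + q = 5 and q = 0 → (2.5, 0)
  2p + q = 5 and p = 0 → (0, 5)

Evaluating z = -5p - q at each vertex:
  (0, 0): z = 0
  (2.5, 0): z = -12.5
  (0, 5): z = -5

The minimum is at (2.5, 0) with z = -12.5.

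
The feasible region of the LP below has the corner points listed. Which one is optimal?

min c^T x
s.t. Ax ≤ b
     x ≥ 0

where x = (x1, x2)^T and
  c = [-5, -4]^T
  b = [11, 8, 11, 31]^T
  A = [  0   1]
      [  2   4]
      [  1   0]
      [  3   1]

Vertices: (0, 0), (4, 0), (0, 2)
Evaluating z = -5x1 - 4x2 at each vertex:
  (0, 0): z = 0
  (4, 0): z = -20
  (0, 2): z = -8

The smallest value is z = -20, attained at (4, 0).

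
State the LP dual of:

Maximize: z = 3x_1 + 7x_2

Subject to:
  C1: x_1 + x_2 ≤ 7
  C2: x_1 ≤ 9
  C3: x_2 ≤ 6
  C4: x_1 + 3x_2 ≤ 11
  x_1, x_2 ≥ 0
Minimize: z = 7y1 + 9y2 + 6y3 + 11y4

Subject to:
  C1: -y1 - y2 - y4 ≤ -3
  C2: -y1 - y3 - 3y4 ≤ -7
  y1, y2, y3, y4 ≥ 0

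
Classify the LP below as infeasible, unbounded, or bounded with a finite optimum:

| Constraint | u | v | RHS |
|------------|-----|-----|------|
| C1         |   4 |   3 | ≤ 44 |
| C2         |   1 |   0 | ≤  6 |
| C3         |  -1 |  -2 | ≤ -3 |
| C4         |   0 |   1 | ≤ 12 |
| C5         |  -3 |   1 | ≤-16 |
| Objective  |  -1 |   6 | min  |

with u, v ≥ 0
The point (6, 0) satisfies every constraint, so the LP is feasible; the constraints give u ≤ 6 and v ≤ 12, which with u, v ≥ 0 keep the feasible region inside a bounded box. A feasible, bounded LP attains a finite optimum at a vertex.

Feasible with finite optimum z* = -6 at (6, 0).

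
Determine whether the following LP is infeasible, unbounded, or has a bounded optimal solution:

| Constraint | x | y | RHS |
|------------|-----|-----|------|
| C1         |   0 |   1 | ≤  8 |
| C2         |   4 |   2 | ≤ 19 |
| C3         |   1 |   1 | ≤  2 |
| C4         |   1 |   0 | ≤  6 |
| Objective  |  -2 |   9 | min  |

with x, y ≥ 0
The point (2, 0) satisfies every constraint, so the LP is feasible; the constraints give x ≤ 6 and y ≤ 8, which with x, y ≥ 0 keep the feasible region inside a bounded box. A feasible, bounded LP attains a finite optimum at a vertex.

Feasible with finite optimum z* = -4 at (2, 0).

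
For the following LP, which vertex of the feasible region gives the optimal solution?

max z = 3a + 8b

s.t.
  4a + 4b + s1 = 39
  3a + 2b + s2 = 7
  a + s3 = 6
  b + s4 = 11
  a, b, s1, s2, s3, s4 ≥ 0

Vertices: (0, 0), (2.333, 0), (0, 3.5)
Evaluating z = 3a + 8b at each vertex:
  (0, 0): z = 0
  (2.333, 0): z = 7
  (0, 3.5): z = 28

The largest value is z = 28, attained at (0, 3.5).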